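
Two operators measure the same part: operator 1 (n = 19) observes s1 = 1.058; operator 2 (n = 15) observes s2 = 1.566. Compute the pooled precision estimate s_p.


s_p = sqrt(((n1-1)*s1^2 + (n2-1)*s2^2) / (n1+n2-2))
numerator = (19-1)*1.058^2 + (15-1)*1.566^2 = 20.148552 + 34.332984 = 54.481536
denominator = 19 + 15 - 2 = 32
s_p^2 = 54.481536 / 32 = 1.702548
s_p = sqrt(1.702548) = 1.3048

1.3048


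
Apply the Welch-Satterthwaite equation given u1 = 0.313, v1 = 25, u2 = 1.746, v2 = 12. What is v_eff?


uc = sqrt(u1^2 + u2^2) = sqrt(0.313^2 + 1.746^2) = 1.7738334
v_eff = uc^4 / (u1^4/v1 + u2^4/v2)
= 1.7738334^4 / (0.313^4/25 + 1.746^4/12)
= 9.9003674 / 0.77483807
v_eff = 12.7773

12.7773


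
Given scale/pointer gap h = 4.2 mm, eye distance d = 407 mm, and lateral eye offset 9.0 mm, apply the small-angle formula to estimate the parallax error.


error = h * offset / d
= 4.2 * 9.0 / 407
= 0.0929

0.0929


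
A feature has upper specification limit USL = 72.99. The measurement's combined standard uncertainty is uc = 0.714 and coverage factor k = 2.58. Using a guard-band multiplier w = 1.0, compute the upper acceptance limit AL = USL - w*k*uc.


U = k * uc = 2.58 * 0.714 = 1.84212
guard band g = w * U = 1.0 * 1.84212 = 1.84212
AL = USL - g = 72.99 - 1.84212
AL = 71.1479

71.1479


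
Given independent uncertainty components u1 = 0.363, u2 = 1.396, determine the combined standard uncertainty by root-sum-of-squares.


uc = sqrt(0.363^2 + 1.396^2)
uc = sqrt(2.080585)
uc = 1.4424

1.4424


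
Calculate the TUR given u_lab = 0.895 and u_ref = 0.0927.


TUR = u_lab / u_ref
= 0.895 / 0.0927
= 9.6548

9.6548


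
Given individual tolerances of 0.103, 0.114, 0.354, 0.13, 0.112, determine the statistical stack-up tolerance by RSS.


RSS = sqrt(0.103^2 + 0.114^2 + 0.354^2 + 0.13^2 + 0.112^2)
= sqrt(0.178365)
= 0.4223

0.4223


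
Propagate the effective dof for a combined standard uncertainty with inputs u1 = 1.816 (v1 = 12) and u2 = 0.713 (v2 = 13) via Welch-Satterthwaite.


uc = sqrt(u1^2 + u2^2) = sqrt(1.816^2 + 0.713^2) = 1.9509549
v_eff = uc^4 / (u1^4/v1 + u2^4/v2)
= 1.9509549^4 / (1.816^4/12 + 0.713^4/13)
= 14.487349 / 0.92620111
v_eff = 15.6417

15.6417


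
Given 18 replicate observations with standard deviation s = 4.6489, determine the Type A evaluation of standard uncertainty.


u_A = s / sqrt(n)
u_A = 4.6489 / sqrt(18)
u_A = 4.6489 / 4.2426407
u_A = 1.0958

1.0958


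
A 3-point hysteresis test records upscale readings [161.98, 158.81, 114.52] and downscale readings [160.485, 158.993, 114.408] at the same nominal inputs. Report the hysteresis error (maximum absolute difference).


|161.98 - 160.485| = 1.4950
|158.81 - 158.993| = 0.1830
|114.52 - 114.408| = 0.1120
hysteresis = max(diffs) = 1.4950

1.4950


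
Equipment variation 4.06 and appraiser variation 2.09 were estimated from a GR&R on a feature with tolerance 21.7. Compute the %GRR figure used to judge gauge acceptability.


GRR = sqrt(EV^2 + AV^2) = sqrt(4.06^2 + 2.09^2) = 4.5663662
%GRR = GRR / tol * 100 = 4.5663662 / 21.7 * 100
%GRR = 21.0432

21.0432


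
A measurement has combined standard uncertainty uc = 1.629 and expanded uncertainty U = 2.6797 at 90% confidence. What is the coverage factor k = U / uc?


k = U / uc
k = 2.6797 / 1.629
k = 1.645

1.645


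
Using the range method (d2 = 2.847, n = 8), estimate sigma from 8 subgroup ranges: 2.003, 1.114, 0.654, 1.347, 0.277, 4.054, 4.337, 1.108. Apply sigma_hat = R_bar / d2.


R_bar = (2.003 + 1.114 + 0.654 + 1.347 + 0.277 + 4.054 + 4.337 + 1.108) / 8
R_bar = 14.894 / 8 = 1.86175
sigma_hat = R_bar / d2 = 1.86175 / 2.847 = 0.6539

0.6539


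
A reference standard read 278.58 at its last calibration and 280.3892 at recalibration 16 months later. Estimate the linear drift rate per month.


rate = (v2 - v1) / months
= (280.3892 - 278.58) / 16
= 1.8092 / 16
= 0.1131

0.1131


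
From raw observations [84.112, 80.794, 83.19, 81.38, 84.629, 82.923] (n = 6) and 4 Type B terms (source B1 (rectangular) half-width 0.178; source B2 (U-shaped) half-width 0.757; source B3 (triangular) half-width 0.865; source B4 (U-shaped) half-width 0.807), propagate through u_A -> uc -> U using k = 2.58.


mean = (84.112 + 80.794 + 83.19 + 81.38 + 84.629 + 82.923) / 6 = 82.838
s = sqrt(sum((x - mean)^2)/(n-1)) = 1.5010387
u_A = s / sqrt(n) = 1.5010387 / sqrt(6) = 0.61279648
u_B1 = 0.178 / sqrt(3) = 0.10276835
u_B2 = 0.757 / sqrt(2) = 0.53527983
u_B3 = 0.865 / sqrt(6) = 0.35313477
u_B4 = 0.807 / sqrt(2) = 0.57063517
uc = sqrt(0.61279648^2 + 0.10276835^2 + 0.53527983^2 + 0.35313477^2 + 0.57063517^2) = 1.0596858
U = k * uc = 2.58 * 1.0596858
U = 2.7340

2.7340


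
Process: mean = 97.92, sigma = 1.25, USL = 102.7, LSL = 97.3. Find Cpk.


Cpu = (USL - mean) / (3*sigma) = (102.7 - 97.92) / (3*1.25) = 1.2747
Cpl = (mean - LSL) / (3*sigma) = (97.92 - 97.3) / (3*1.25) = 0.1653
Cpk = min(Cpu, Cpl) = 0.1653

0.1653


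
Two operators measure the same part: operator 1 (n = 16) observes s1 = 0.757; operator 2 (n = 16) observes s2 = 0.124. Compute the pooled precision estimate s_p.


s_p = sqrt(((n1-1)*s1^2 + (n2-1)*s2^2) / (n1+n2-2))
numerator = (16-1)*0.757^2 + (16-1)*0.124^2 = 8.595735 + 0.23064 = 8.826375
denominator = 16 + 16 - 2 = 30
s_p^2 = 8.826375 / 30 = 0.2942125
s_p = sqrt(0.2942125) = 0.5424

0.5424


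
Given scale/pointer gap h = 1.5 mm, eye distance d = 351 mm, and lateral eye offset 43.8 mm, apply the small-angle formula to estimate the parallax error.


error = h * offset / d
= 1.5 * 43.8 / 351
= 0.1872

0.1872


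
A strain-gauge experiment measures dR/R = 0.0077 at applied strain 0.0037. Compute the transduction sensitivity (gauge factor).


GF = (dR/R) / epsilon
= 0.0077 / 0.0037
= 2.0811

2.0811


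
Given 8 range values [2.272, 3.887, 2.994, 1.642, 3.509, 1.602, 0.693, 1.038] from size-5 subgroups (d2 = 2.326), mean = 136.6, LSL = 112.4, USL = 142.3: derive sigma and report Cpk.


R_bar = (2.272 + 3.887 + 2.994 + 1.642 + 3.509 + 1.602 + 0.693 + 1.038) / 8 = 2.204625
sigma = R_bar / d2 = 2.204625 / 2.326 = 0.94781814
Cp = (USL - LSL)/(6*sigma) = (142.3 - 112.4)/(6*0.94781814) = 5.2577
Cpu = (142.3 - 136.6)/(3*0.94781814) = 2.0046
Cpl = (136.6 - 112.4)/(3*0.94781814) = 8.5108
Cpk = min(Cpu, Cpl) = 2.0046

2.0046


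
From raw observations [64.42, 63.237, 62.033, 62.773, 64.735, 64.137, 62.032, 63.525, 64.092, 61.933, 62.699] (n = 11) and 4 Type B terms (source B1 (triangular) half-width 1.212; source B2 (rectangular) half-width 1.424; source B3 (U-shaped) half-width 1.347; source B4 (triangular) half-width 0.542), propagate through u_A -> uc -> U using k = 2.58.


mean = (64.42 + 63.237 + 62.033 + 62.773 + 64.735 + 64.137 + 62.032 + 63.525 + 64.092 + 61.933 + 62.699) / 11 = 63.23781818
s = sqrt(sum((x - mean)^2)/(n-1)) = 1.0185407
u_A = s / sqrt(n) = 1.0185407 / sqrt(11) = 0.30710158
u_B1 = 1.212 / sqrt(6) = 0.49479693
u_B2 = 1.424 / sqrt(3) = 0.82214678
u_B3 = 1.347 / sqrt(2) = 0.95247283
u_B4 = 0.542 / sqrt(6) = 0.22127057
uc = sqrt(0.30710158^2 + 0.49479693^2 + 0.82214678^2 + 0.95247283^2 + 0.22127057^2) = 1.4040035
U = k * uc = 2.58 * 1.4040035
U = 3.6223

3.6223


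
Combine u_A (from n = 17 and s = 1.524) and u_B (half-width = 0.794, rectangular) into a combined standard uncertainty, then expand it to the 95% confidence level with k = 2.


u_A = s / sqrt(n) = 1.524 / sqrt(17) = 0.36962429
u_B = half_width / sqrt(3) = 0.794 / sqrt(3) = 0.45841611
uc = sqrt(u_A^2 + u_B^2) = sqrt(0.36962429^2 + 0.45841611^2) = 0.58886963
U = k * uc = 2 * 0.58886963
U = 1.1777

1.1777


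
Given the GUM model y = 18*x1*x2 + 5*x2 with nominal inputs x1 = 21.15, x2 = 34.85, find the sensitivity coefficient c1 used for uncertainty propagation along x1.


y = 18*x1*x2 + 5*x2
dy/dx1 = 18*x2
Evaluate at x2 = 34.85: c1 = 18 * 34.85
c1 = 627.3000

627.3000


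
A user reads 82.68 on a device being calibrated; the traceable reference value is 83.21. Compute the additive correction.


Correction = standard - reading
= 83.21 - 82.68
= 0.5300

0.5300


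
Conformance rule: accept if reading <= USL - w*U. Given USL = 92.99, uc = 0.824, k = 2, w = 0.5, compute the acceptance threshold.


U = k * uc = 2 * 0.824 = 1.648
guard band g = w * U = 0.5 * 1.648 = 0.824
AL = USL - g = 92.99 - 0.824
AL = 92.1660

92.1660


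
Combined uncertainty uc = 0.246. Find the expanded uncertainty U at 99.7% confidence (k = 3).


U = k * uc
U = 3 * 0.246
U = 0.7380

0.7380


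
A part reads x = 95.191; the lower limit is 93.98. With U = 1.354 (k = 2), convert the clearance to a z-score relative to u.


u = U / k = 1.354 / 2 = 0.677
margin = |LSL - x| = |93.98 - 95.191| = 1.211
z = margin / u = 1.211 / 0.677
z = 1.7888

1.7888


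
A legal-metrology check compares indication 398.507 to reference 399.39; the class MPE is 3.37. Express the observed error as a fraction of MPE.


e = indication - reference = 398.507 - 399.39 = -0.8830
|e| = 0.8830
ratio = |e| / MPE = 0.8830 / 3.37
ratio = 0.2620

0.2620


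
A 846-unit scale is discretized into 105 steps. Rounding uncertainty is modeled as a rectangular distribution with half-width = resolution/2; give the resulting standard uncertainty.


resolution = range / divisions
resolution = 846 / 105 = 8.0571429
u_res = resolution / (2*sqrt(3))
u_res = 8.0571429 / 3.4641016
u_res = 2.3259

2.3259


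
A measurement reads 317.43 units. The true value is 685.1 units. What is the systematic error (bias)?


Systematic error = measured - true
= 317.43 - 685.1
= -367.6700

-367.6700


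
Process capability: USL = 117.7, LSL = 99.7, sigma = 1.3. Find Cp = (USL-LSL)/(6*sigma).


Cp = (USL - LSL) / (6 * sigma)
= (117.7 - 99.7) / (6 * 1.3)
= 18.0000 / 7.8000
= 2.3077

2.3077


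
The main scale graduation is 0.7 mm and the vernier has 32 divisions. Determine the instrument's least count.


LC = MSD / n_div
= 0.7 / 32
= 0.0219

0.0219


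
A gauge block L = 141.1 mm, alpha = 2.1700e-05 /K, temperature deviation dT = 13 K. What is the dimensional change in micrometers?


dL = L * alpha * dT
= 141.1 * 2.1700e-05 * 13
= 0.0398043 mm
dL_um = 0.0398043 * 1000 = 39.8043 um

39.8043


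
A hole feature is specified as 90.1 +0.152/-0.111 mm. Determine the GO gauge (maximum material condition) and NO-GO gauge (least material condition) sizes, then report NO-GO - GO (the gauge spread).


GO = nominal - lower_tol (smallest hole = maximum material condition)
GO = 90.1 - 0.111 = 89.989
NO-GO = nominal + upper_tol (largest hole = least material condition)
NO-GO = 90.1 + 0.152 = 90.252
spread = NO-GO - GO = 90.252 - 89.989 = 0.2630

0.2630


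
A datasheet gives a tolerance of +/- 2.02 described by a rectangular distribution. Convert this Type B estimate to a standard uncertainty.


u_B = half_width / sqrt(3)
u_B = 2.02 / 1.7320508
u_B = 1.1662

1.1662


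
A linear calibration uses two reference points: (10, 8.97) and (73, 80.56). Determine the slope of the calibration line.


slope = (y2 - y1) / (x2 - x1)
= (80.56 - 8.97) / (73 - 10)
= 71.5900 / 63
= 1.1363

1.1363


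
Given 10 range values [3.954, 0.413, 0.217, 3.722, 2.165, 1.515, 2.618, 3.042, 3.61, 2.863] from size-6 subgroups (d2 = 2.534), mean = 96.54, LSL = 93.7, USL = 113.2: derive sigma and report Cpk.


R_bar = (3.954 + 0.413 + 0.217 + 3.722 + 2.165 + 1.515 + 2.618 + 3.042 + 3.61 + 2.863) / 10 = 2.4119
sigma = R_bar / d2 = 2.4119 / 2.534 = 0.95181531
Cp = (USL - LSL)/(6*sigma) = (113.2 - 93.7)/(6*0.95181531) = 3.4145
Cpu = (113.2 - 96.54)/(3*0.95181531) = 5.8345
Cpl = (96.54 - 93.7)/(3*0.95181531) = 0.9946
Cpk = min(Cpu, Cpl) = 0.9946

0.9946


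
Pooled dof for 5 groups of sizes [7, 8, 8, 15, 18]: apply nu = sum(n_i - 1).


nu = sum_i (n_i - 1)
nu = ((7 - 1) + (8 - 1) + (8 - 1) + (15 - 1) + (18 - 1))
nu = 6 + 7 + 7 + 14 + 17
nu = 51

51


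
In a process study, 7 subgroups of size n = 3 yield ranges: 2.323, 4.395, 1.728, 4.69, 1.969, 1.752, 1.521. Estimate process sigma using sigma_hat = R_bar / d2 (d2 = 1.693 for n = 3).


R_bar = (2.323 + 4.395 + 1.728 + 4.69 + 1.969 + 1.752 + 1.521) / 7
R_bar = 18.378 / 7 = 2.6254286
sigma_hat = R_bar / d2 = 2.6254286 / 1.693 = 1.5508

1.5508


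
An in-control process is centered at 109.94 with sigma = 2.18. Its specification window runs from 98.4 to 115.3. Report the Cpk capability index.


Cpu = (USL - mean) / (3*sigma) = (115.3 - 109.94) / (3*2.18) = 0.8196
Cpl = (mean - LSL) / (3*sigma) = (109.94 - 98.4) / (3*2.18) = 1.7645
Cpk = min(Cpu, Cpl) = 0.8196

0.8196


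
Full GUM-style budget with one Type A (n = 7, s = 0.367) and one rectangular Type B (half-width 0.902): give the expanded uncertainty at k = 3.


u_A = s / sqrt(n) = 0.367 / sqrt(7) = 0.13871296
u_B = half_width / sqrt(3) = 0.902 / sqrt(3) = 0.52076994
uc = sqrt(u_A^2 + u_B^2) = sqrt(0.13871296^2 + 0.52076994^2) = 0.53892728
U = k * uc = 3 * 0.53892728
U = 1.6168

1.6168


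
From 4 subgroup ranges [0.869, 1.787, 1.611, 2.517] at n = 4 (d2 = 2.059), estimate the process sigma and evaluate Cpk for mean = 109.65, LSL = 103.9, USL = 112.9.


R_bar = (0.869 + 1.787 + 1.611 + 2.517) / 4 = 1.696
sigma = R_bar / d2 = 1.696 / 2.059 = 0.82370083
Cp = (USL - LSL)/(6*sigma) = (112.9 - 103.9)/(6*0.82370083) = 1.8210
Cpu = (112.9 - 109.65)/(3*0.82370083) = 1.3152
Cpl = (109.65 - 103.9)/(3*0.82370083) = 2.3269
Cpk = min(Cpu, Cpl) = 1.3152

1.3152


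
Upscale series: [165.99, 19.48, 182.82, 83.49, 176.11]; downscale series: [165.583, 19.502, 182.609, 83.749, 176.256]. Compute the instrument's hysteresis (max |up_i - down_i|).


|165.99 - 165.583| = 0.4070
|19.48 - 19.502| = 0.0220
|182.82 - 182.609| = 0.2110
|83.49 - 83.749| = 0.2590
|176.11 - 176.256| = 0.1460
hysteresis = max(diffs) = 0.4070

0.4070


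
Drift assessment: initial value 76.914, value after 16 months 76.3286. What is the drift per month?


rate = (v2 - v1) / months
= (76.3286 - 76.914) / 16
= -0.5854 / 16
= -0.0366

-0.0366


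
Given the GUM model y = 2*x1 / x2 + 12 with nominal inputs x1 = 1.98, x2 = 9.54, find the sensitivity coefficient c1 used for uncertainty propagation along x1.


y = 2*x1 / x2 + 12
dy/dx1 = 2/x2
Evaluate at x2 = 9.54: c1 = 2 / 9.54
c1 = 0.2096

0.2096


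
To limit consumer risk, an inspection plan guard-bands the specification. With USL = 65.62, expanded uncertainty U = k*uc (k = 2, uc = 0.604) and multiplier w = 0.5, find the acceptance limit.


U = k * uc = 2 * 0.604 = 1.208
guard band g = w * U = 0.5 * 1.208 = 0.604
AL = USL - g = 65.62 - 0.604
AL = 65.0160

65.0160


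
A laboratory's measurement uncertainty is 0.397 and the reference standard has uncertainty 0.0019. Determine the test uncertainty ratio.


TUR = u_lab / u_ref
= 0.397 / 0.0019
= 208.9474

208.9474


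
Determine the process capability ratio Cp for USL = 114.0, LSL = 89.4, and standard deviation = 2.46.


Cp = (USL - LSL) / (6 * sigma)
= (114.0 - 89.4) / (6 * 2.46)
= 24.6000 / 14.7600
= 1.6667

1.6667


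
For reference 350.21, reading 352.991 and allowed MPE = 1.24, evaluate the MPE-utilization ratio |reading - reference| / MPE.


e = indication - reference = 352.991 - 350.21 = 2.7810
|e| = 2.7810
ratio = |e| / MPE = 2.7810 / 1.24
ratio = 2.2427

2.2427


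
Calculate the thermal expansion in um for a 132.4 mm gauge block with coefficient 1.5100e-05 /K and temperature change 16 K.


dL = L * alpha * dT
= 132.4 * 1.5100e-05 * 16
= 0.0319878 mm
dL_um = 0.0319878 * 1000 = 31.9878 um

31.9878


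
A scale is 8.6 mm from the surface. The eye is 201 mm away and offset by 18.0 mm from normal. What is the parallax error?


error = h * offset / d
= 8.6 * 18.0 / 201
= 0.7701

0.7701


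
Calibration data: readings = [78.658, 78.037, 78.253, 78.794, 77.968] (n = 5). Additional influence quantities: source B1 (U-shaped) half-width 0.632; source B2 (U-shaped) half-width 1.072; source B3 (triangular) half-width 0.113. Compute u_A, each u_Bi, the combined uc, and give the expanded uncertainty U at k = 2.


mean = (78.658 + 78.037 + 78.253 + 78.794 + 77.968) / 5 = 78.342
s = sqrt(sum((x - mean)^2)/(n-1)) = 0.36911448
u_A = s / sqrt(n) = 0.36911448 / sqrt(5) = 0.16507301
u_B1 = 0.632 / sqrt(2) = 0.44689149
u_B2 = 1.072 / sqrt(2) = 0.75801847
u_B3 = 0.113 / sqrt(6) = 0.046132057
uc = sqrt(0.16507301^2 + 0.44689149^2 + 0.75801847^2 + 0.046132057^2) = 0.89648272
U = k * uc = 2 * 0.89648272
U = 1.7930

1.7930


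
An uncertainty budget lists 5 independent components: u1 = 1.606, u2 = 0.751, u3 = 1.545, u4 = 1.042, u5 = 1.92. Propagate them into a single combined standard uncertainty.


uc = sqrt(1.606^2 + 0.751^2 + 1.545^2 + 1.042^2 + 1.92^2)
uc = sqrt(10.302426)
uc = 3.2097

3.2097


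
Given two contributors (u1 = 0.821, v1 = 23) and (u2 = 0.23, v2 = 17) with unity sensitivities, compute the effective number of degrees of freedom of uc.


uc = sqrt(u1^2 + u2^2) = sqrt(0.821^2 + 0.23^2) = 0.85260835
v_eff = uc^4 / (u1^4/v1 + u2^4/v2)
= 0.85260835^4 / (0.821^4/23 + 0.23^4/17)
= 0.52844322 / 0.019918146
v_eff = 26.5307

26.5307


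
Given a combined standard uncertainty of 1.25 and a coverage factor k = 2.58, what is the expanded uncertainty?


U = k * uc
U = 2.58 * 1.25
U = 3.2250

3.2250


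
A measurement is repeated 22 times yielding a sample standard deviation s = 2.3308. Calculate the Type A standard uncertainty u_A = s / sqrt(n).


u_A = s / sqrt(n)
u_A = 2.3308 / sqrt(22)
u_A = 2.3308 / 4.6904158
u_A = 0.4969

0.4969


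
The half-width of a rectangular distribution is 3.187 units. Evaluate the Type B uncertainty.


u_B = half_width / sqrt(3)
u_B = 3.187 / 1.7320508
u_B = 1.8400

1.8400


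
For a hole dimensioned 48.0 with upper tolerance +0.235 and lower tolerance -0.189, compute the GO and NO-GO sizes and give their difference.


GO = nominal - lower_tol (smallest hole = maximum material condition)
GO = 48.0 - 0.189 = 47.811
NO-GO = nominal + upper_tol (largest hole = least material condition)
NO-GO = 48.0 + 0.235 = 48.235
spread = NO-GO - GO = 48.235 - 47.811 = 0.4240

0.4240


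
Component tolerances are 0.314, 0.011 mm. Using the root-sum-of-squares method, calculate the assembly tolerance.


RSS = sqrt(0.314^2 + 0.011^2)
= sqrt(0.098717)
= 0.3142

0.3142


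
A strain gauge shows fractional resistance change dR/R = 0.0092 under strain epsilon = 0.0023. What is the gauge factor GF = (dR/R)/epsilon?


GF = (dR/R) / epsilon
= 0.0092 / 0.0023
= 4.0000

4.0000


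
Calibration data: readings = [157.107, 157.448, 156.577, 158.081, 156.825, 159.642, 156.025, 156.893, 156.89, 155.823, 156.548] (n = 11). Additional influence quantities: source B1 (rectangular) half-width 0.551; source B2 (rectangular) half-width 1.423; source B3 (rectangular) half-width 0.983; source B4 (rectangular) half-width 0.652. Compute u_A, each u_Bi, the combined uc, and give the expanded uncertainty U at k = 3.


mean = (157.107 + 157.448 + 156.577 + 158.081 + 156.825 + 159.642 + 156.025 + 156.893 + 156.89 + 155.823 + 156.548) / 11 = 157.0780909
s = sqrt(sum((x - mean)^2)/(n-1)) = 1.0520057
u_A = s / sqrt(n) = 1.0520057 / sqrt(11) = 0.31719165
u_B1 = 0.551 / sqrt(3) = 0.31812
u_B2 = 1.423 / sqrt(3) = 0.82156943
u_B3 = 0.983 / sqrt(3) = 0.56753531
u_B4 = 0.652 / sqrt(3) = 0.37643238
uc = sqrt(0.31719165^2 + 0.31812^2 + 0.82156943^2 + 0.56753531^2 + 0.37643238^2) = 1.1578363
U = k * uc = 3 * 1.1578363
U = 3.4735

3.4735


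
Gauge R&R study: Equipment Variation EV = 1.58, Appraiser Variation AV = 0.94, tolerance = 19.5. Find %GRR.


GRR = sqrt(EV^2 + AV^2) = sqrt(1.58^2 + 0.94^2) = 1.8384776
%GRR = GRR / tol * 100 = 1.8384776 / 19.5 * 100
%GRR = 9.4281

9.4281


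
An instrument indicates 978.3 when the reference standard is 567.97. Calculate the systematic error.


Systematic error = measured - true
= 978.3 - 567.97
= 410.3300

410.3300


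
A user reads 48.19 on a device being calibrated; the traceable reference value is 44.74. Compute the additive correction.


Correction = standard - reading
= 44.74 - 48.19
= -3.4500

-3.4500


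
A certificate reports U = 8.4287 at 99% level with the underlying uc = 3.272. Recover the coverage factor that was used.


k = U / uc
k = 8.4287 / 3.272
k = 2.576

2.576


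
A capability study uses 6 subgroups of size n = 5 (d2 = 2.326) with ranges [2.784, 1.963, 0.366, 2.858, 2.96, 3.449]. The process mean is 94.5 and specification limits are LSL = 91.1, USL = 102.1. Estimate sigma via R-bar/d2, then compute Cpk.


R_bar = (2.784 + 1.963 + 0.366 + 2.858 + 2.96 + 3.449) / 6 = 2.3966667
sigma = R_bar / d2 = 2.3966667 / 2.326 = 1.0303812
Cp = (USL - LSL)/(6*sigma) = (102.1 - 91.1)/(6*1.0303812) = 1.7793
Cpu = (102.1 - 94.5)/(3*1.0303812) = 2.4586
Cpl = (94.5 - 91.1)/(3*1.0303812) = 1.0999
Cpk = min(Cpu, Cpl) = 1.0999

1.0999


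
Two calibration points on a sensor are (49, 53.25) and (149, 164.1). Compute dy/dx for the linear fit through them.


slope = (y2 - y1) / (x2 - x1)
= (164.1 - 53.25) / (149 - 49)
= 110.8500 / 100
= 1.1085

1.1085


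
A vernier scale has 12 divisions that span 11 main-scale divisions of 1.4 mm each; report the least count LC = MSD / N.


LC = MSD / n_div
= 1.4 / 12
= 0.1167

0.1167


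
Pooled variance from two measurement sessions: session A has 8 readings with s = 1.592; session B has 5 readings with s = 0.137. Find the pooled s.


s_p = sqrt(((n1-1)*s1^2 + (n2-1)*s2^2) / (n1+n2-2))
numerator = (8-1)*1.592^2 + (5-1)*0.137^2 = 17.741248 + 0.075076 = 17.816324
denominator = 8 + 5 - 2 = 11
s_p^2 = 17.816324 / 11 = 1.6196658
s_p = sqrt(1.6196658) = 1.2727

1.2727


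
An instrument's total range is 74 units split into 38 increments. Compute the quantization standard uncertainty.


resolution = range / divisions
resolution = 74 / 38 = 1.9473684
u_res = resolution / (2*sqrt(3))
u_res = 1.9473684 / 3.4641016
u_res = 0.5622

0.5622


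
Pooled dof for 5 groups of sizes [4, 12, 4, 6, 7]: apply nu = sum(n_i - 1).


nu = sum_i (n_i - 1)
nu = ((4 - 1) + (12 - 1) + (4 - 1) + (6 - 1) + (7 - 1))
nu = 3 + 11 + 3 + 5 + 6
nu = 28

28


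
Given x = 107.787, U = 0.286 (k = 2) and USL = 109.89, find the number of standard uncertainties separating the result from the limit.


u = U / k = 0.286 / 2 = 0.143
margin = |USL - x| = |109.89 - 107.787| = 2.103
z = margin / u = 2.103 / 0.143
z = 14.7063

14.7063


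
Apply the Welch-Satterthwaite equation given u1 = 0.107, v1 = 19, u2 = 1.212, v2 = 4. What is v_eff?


uc = sqrt(u1^2 + u2^2) = sqrt(0.107^2 + 1.212^2) = 1.216714
v_eff = uc^4 / (u1^4/v1 + u2^4/v2)
= 1.216714^4 / (0.107^4/19 + 1.212^4/4)
= 2.1915633 / 0.53945602
v_eff = 4.0625

4.0625


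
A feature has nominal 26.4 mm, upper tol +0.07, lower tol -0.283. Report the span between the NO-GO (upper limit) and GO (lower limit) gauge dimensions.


GO = nominal - lower_tol (smallest hole = maximum material condition)
GO = 26.4 - 0.283 = 26.117
NO-GO = nominal + upper_tol (largest hole = least material condition)
NO-GO = 26.4 + 0.07 = 26.47
spread = NO-GO - GO = 26.47 - 26.117 = 0.3530

0.3530


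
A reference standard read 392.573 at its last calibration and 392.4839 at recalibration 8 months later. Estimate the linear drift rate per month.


rate = (v2 - v1) / months
= (392.4839 - 392.573) / 8
= -0.0891 / 8
= -0.0111

-0.0111


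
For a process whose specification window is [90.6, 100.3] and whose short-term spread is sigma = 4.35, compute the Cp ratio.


Cp = (USL - LSL) / (6 * sigma)
= (100.3 - 90.6) / (6 * 4.35)
= 9.7000 / 26.1000
= 0.3716

0.3716


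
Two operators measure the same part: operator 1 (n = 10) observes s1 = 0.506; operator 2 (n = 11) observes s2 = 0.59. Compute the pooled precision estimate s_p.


s_p = sqrt(((n1-1)*s1^2 + (n2-1)*s2^2) / (n1+n2-2))
numerator = (10-1)*0.506^2 + (11-1)*0.59^2 = 2.304324 + 3.481 = 5.785324
denominator = 10 + 11 - 2 = 19
s_p^2 = 5.785324 / 19 = 0.30449074
s_p = sqrt(0.30449074) = 0.5518

0.5518


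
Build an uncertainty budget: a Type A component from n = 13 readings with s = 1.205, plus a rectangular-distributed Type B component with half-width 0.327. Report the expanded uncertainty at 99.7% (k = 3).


u_A = s / sqrt(n) = 1.205 / sqrt(13) = 0.33420687
u_B = half_width / sqrt(3) = 0.327 / sqrt(3) = 0.18879354
uc = sqrt(u_A^2 + u_B^2) = sqrt(0.33420687^2 + 0.18879354^2) = 0.38384532
U = k * uc = 3 * 0.38384532
U = 1.1515

1.1515


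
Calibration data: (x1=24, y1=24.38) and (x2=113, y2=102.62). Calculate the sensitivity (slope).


slope = (y2 - y1) / (x2 - x1)
= (102.62 - 24.38) / (113 - 24)
= 78.2400 / 89
= 0.8791

0.8791


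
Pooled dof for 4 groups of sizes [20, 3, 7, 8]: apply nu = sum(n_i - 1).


nu = sum_i (n_i - 1)
nu = ((20 - 1) + (3 - 1) + (7 - 1) + (8 - 1))
nu = 19 + 2 + 6 + 7
nu = 34

34


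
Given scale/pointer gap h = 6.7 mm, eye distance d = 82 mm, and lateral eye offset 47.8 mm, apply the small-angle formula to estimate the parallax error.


error = h * offset / d
= 6.7 * 47.8 / 82
= 3.9056

3.9056


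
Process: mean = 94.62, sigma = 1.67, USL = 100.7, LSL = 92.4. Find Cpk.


Cpu = (USL - mean) / (3*sigma) = (100.7 - 94.62) / (3*1.67) = 1.2136
Cpl = (mean - LSL) / (3*sigma) = (94.62 - 92.4) / (3*1.67) = 0.4431
Cpk = min(Cpu, Cpl) = 0.4431

0.4431


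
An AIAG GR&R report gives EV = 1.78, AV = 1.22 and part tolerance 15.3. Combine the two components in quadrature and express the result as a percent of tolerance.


GRR = sqrt(EV^2 + AV^2) = sqrt(1.78^2 + 1.22^2) = 2.157962
%GRR = GRR / tol * 100 = 2.157962 / 15.3 * 100
%GRR = 14.1043

14.1043


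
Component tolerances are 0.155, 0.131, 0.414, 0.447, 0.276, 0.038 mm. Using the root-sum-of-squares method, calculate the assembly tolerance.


RSS = sqrt(0.155^2 + 0.131^2 + 0.414^2 + 0.447^2 + 0.276^2 + 0.038^2)
= sqrt(0.490011)
= 0.7000

0.7000


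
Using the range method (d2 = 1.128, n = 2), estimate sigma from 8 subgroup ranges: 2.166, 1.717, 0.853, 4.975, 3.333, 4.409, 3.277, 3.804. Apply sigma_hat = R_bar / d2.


R_bar = (2.166 + 1.717 + 0.853 + 4.975 + 3.333 + 4.409 + 3.277 + 3.804) / 8
R_bar = 24.534 / 8 = 3.06675
sigma_hat = R_bar / d2 = 3.06675 / 1.128 = 2.7188

2.7188


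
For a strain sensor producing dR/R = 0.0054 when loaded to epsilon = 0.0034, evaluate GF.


GF = (dR/R) / epsilon
= 0.0054 / 0.0034
= 1.5882

1.5882


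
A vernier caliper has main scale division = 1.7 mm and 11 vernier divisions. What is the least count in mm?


LC = MSD / n_div
= 1.7 / 11
= 0.1545

0.1545


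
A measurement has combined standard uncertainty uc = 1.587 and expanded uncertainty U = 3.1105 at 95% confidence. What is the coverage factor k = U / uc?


k = U / uc
k = 3.1105 / 1.587
k = 1.96

1.96


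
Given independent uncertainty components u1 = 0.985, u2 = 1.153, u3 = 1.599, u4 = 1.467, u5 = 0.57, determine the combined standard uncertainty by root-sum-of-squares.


uc = sqrt(0.985^2 + 1.153^2 + 1.599^2 + 1.467^2 + 0.57^2)
uc = sqrt(7.333424)
uc = 2.7080

2.7080


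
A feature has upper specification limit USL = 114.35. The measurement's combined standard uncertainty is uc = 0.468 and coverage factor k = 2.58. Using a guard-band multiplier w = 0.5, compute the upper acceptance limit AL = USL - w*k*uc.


U = k * uc = 2.58 * 0.468 = 1.20744
guard band g = w * U = 0.5 * 1.20744 = 0.60372
AL = USL - g = 114.35 - 0.60372
AL = 113.7463

113.7463


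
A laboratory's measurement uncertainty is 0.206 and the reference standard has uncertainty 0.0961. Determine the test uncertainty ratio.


TUR = u_lab / u_ref
= 0.206 / 0.0961
= 2.1436

2.1436


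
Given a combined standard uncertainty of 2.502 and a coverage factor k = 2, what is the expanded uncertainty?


U = k * uc
U = 2 * 2.502
U = 5.0040

5.0040


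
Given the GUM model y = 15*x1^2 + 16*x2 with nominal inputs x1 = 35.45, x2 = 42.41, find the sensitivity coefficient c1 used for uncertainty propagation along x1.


y = 15*x1^2 + 16*x2
dy/dx1 = 2*15*x1
Evaluate at x1 = 35.45: c1 = 30 * 35.45
c1 = 1063.5000

1063.5000


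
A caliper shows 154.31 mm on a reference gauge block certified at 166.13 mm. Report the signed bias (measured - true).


Systematic error = measured - true
= 154.31 - 166.13
= -11.8200

-11.8200


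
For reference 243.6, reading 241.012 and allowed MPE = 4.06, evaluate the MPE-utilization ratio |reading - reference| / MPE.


e = indication - reference = 241.012 - 243.6 = -2.5880
|e| = 2.5880
ratio = |e| / MPE = 2.5880 / 4.06
ratio = 0.6374

0.6374


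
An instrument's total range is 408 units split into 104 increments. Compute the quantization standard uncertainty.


resolution = range / divisions
resolution = 408 / 104 = 3.9230769
u_res = resolution / (2*sqrt(3))
u_res = 3.9230769 / 3.4641016
u_res = 1.1325

1.1325


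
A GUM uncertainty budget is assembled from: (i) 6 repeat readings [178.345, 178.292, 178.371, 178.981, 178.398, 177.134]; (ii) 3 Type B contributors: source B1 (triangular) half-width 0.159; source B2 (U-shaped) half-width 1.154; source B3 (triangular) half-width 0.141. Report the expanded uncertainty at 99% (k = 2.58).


mean = (178.345 + 178.292 + 178.371 + 178.981 + 178.398 + 177.134) / 6 = 178.2535
s = sqrt(sum((x - mean)^2)/(n-1)) = 0.60449607
u_A = s / sqrt(n) = 0.60449607 / sqrt(6) = 0.24678449
u_B1 = 0.159 / sqrt(6) = 0.064911478
u_B2 = 1.154 / sqrt(2) = 0.81600123
u_B3 = 0.141 / sqrt(6) = 0.057563009
uc = sqrt(0.24678449^2 + 0.064911478^2 + 0.81600123^2 + 0.057563009^2) = 0.85690582
U = k * uc = 2.58 * 0.85690582
U = 2.2108

2.2108


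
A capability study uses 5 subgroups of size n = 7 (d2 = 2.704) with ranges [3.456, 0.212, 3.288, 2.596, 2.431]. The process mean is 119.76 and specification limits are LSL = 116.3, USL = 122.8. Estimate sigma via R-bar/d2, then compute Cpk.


R_bar = (3.456 + 0.212 + 3.288 + 2.596 + 2.431) / 5 = 2.3966
sigma = R_bar / d2 = 2.3966 / 2.704 = 0.88631657
Cp = (USL - LSL)/(6*sigma) = (122.8 - 116.3)/(6*0.88631657) = 1.2223
Cpu = (122.8 - 119.76)/(3*0.88631657) = 1.1433
Cpl = (119.76 - 116.3)/(3*0.88631657) = 1.3013
Cpk = min(Cpu, Cpl) = 1.1433

1.1433


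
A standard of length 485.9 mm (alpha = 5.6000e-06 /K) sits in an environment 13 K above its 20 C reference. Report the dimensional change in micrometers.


dL = L * alpha * dT
= 485.9 * 5.6000e-06 * 13
= 0.0353735 mm
dL_um = 0.0353735 * 1000 = 35.3735 um

35.3735


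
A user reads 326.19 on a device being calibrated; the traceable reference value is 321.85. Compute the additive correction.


Correction = standard - reading
= 321.85 - 326.19
= -4.3400

-4.3400


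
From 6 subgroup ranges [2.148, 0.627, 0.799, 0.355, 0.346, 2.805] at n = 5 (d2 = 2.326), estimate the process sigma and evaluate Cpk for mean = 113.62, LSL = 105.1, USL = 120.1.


R_bar = (2.148 + 0.627 + 0.799 + 0.355 + 0.346 + 2.805) / 6 = 1.18
sigma = R_bar / d2 = 1.18 / 2.326 = 0.50730868
Cp = (USL - LSL)/(6*sigma) = (120.1 - 105.1)/(6*0.50730868) = 4.9280
Cpu = (120.1 - 113.62)/(3*0.50730868) = 4.2578
Cpl = (113.62 - 105.1)/(3*0.50730868) = 5.5982
Cpk = min(Cpu, Cpl) = 4.2578

4.2578


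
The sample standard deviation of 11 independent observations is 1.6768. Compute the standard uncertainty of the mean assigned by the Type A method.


u_A = s / sqrt(n)
u_A = 1.6768 / sqrt(11)
u_A = 1.6768 / 3.3166248
u_A = 0.5056

0.5056


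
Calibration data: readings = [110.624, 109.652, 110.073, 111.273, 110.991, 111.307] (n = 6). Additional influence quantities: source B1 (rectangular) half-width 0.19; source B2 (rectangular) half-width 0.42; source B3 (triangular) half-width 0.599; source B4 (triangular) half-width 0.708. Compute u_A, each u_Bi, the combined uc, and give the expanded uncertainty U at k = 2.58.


mean = (110.624 + 109.652 + 110.073 + 111.273 + 110.991 + 111.307) / 6 = 110.6533333
s = sqrt(sum((x - mean)^2)/(n-1)) = 0.67314209
u_A = s / sqrt(n) = 0.67314209 / sqrt(6) = 0.27480911
u_B1 = 0.19 / sqrt(3) = 0.10969655
u_B2 = 0.42 / sqrt(3) = 0.24248711
u_B3 = 0.599 / sqrt(6) = 0.24454073
u_B4 = 0.708 / sqrt(6) = 0.28903979
uc = sqrt(0.27480911^2 + 0.10969655^2 + 0.24248711^2 + 0.24454073^2 + 0.28903979^2) = 0.53823559
U = k * uc = 2.58 * 0.53823559
U = 1.3886

1.3886


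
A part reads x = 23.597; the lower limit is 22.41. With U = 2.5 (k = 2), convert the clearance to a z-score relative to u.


u = U / k = 2.5 / 2 = 1.25
margin = |LSL - x| = |22.41 - 23.597| = 1.187
z = margin / u = 1.187 / 1.25
z = 0.9496

0.9496


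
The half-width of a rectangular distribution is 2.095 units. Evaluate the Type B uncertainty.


u_B = half_width / sqrt(3)
u_B = 2.095 / 1.7320508
u_B = 1.2095

1.2095


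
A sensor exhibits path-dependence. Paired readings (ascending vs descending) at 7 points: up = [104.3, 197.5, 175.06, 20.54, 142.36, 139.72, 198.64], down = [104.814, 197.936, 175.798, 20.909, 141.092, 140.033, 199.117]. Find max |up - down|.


|104.3 - 104.814| = 0.5140
|197.5 - 197.936| = 0.4360
|175.06 - 175.798| = 0.7380
|20.54 - 20.909| = 0.3690
|142.36 - 141.092| = 1.2680
|139.72 - 140.033| = 0.3130
|198.64 - 199.117| = 0.4770
hysteresis = max(diffs) = 1.2680

1.2680


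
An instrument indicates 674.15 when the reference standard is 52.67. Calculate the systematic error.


Systematic error = measured - true
= 674.15 - 52.67
= 621.4800

621.4800


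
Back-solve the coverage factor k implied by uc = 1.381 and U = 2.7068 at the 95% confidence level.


k = U / uc
k = 2.7068 / 1.381
k = 1.96

1.96


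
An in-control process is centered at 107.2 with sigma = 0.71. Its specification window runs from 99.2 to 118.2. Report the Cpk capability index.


Cpu = (USL - mean) / (3*sigma) = (118.2 - 107.2) / (3*0.71) = 5.1643
Cpl = (mean - LSL) / (3*sigma) = (107.2 - 99.2) / (3*0.71) = 3.7559
Cpk = min(Cpu, Cpl) = 3.7559

3.7559


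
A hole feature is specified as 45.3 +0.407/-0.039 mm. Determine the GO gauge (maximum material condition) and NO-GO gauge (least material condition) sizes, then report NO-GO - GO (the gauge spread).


GO = nominal - lower_tol (smallest hole = maximum material condition)
GO = 45.3 - 0.039 = 45.261
NO-GO = nominal + upper_tol (largest hole = least material condition)
NO-GO = 45.3 + 0.407 = 45.707
spread = NO-GO - GO = 45.707 - 45.261 = 0.4460

0.4460


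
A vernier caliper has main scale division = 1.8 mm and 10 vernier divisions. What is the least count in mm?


LC = MSD / n_div
= 1.8 / 10
= 0.1800

0.1800


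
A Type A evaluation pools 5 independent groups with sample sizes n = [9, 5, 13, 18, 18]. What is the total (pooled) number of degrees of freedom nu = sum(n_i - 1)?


nu = sum_i (n_i - 1)
nu = ((9 - 1) + (5 - 1) + (13 - 1) + (18 - 1) + (18 - 1))
nu = 8 + 4 + 12 + 17 + 17
nu = 58

58


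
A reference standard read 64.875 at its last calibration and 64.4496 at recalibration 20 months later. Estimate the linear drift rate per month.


rate = (v2 - v1) / months
= (64.4496 - 64.875) / 20
= -0.4254 / 20
= -0.0213

-0.0213


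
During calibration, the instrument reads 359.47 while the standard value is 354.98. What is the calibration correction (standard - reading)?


Correction = standard - reading
= 354.98 - 359.47
= -4.4900

-4.4900


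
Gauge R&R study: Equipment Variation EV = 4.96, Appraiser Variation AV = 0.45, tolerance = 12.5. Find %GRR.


GRR = sqrt(EV^2 + AV^2) = sqrt(4.96^2 + 0.45^2) = 4.9803715
%GRR = GRR / tol * 100 = 4.9803715 / 12.5 * 100
%GRR = 39.8430

39.8430


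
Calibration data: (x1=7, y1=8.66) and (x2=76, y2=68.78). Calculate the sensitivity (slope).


slope = (y2 - y1) / (x2 - x1)
= (68.78 - 8.66) / (76 - 7)
= 60.1200 / 69
= 0.8713

0.8713


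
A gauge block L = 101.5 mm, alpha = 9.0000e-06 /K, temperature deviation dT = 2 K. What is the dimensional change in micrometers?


dL = L * alpha * dT
= 101.5 * 9.0000e-06 * 2
= 0.0018270 mm
dL_um = 0.0018270 * 1000 = 1.8270 um

1.8270


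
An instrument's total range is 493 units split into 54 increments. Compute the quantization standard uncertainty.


resolution = range / divisions
resolution = 493 / 54 = 9.1296296
u_res = resolution / (2*sqrt(3))
u_res = 9.1296296 / 3.4641016
u_res = 2.6355

2.6355


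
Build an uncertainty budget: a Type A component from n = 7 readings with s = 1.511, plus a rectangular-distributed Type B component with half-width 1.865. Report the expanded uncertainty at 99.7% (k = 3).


u_A = s / sqrt(n) = 1.511 / sqrt(7) = 0.57110432
u_B = half_width / sqrt(3) = 1.865 / sqrt(3) = 1.0767583
uc = sqrt(u_A^2 + u_B^2) = sqrt(0.57110432^2 + 1.0767583^2) = 1.218839
U = k * uc = 3 * 1.218839
U = 3.6565

3.6565


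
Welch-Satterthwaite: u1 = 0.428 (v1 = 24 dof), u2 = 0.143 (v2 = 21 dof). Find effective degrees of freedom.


uc = sqrt(u1^2 + u2^2) = sqrt(0.428^2 + 0.143^2) = 0.45125713
v_eff = uc^4 / (u1^4/v1 + u2^4/v2)
= 0.45125713^4 / (0.428^4/24 + 0.143^4/21)
= 0.041466398 / 0.0014180949
v_eff = 29.2409

29.2409


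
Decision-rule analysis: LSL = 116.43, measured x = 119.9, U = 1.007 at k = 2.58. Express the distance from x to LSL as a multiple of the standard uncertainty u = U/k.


u = U / k = 1.007 / 2.58 = 0.39031008
margin = |LSL - x| = |116.43 - 119.9| = 3.47
z = margin / u = 3.47 / 0.39031008
z = 8.8904

8.8904


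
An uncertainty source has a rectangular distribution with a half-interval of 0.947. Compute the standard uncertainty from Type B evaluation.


u_B = half_width / sqrt(3)
u_B = 0.947 / 1.7320508
u_B = 0.5468

0.5468


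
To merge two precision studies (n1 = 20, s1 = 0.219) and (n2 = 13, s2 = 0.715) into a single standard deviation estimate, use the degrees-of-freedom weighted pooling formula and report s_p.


s_p = sqrt(((n1-1)*s1^2 + (n2-1)*s2^2) / (n1+n2-2))
numerator = (20-1)*0.219^2 + (13-1)*0.715^2 = 0.911259 + 6.1347 = 7.045959
denominator = 20 + 13 - 2 = 31
s_p^2 = 7.045959 / 31 = 0.227289
s_p = sqrt(0.227289) = 0.4767

0.4767


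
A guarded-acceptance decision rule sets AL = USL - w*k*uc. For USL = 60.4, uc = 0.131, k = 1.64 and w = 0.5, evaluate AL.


U = k * uc = 1.64 * 0.131 = 0.21484
guard band g = w * U = 0.5 * 0.21484 = 0.10742
AL = USL - g = 60.4 - 0.10742
AL = 60.2926

60.2926


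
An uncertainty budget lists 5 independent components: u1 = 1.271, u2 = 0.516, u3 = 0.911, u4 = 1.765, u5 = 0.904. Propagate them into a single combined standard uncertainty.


uc = sqrt(1.271^2 + 0.516^2 + 0.911^2 + 1.765^2 + 0.904^2)
uc = sqrt(6.644059)
uc = 2.5776

2.5776


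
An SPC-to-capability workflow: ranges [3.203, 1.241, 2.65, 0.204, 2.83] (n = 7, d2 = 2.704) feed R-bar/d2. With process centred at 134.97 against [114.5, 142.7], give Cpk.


R_bar = (3.203 + 1.241 + 2.65 + 0.204 + 2.83) / 5 = 2.0256
sigma = R_bar / d2 = 2.0256 / 2.704 = 0.74911243
Cp = (USL - LSL)/(6*sigma) = (142.7 - 114.5)/(6*0.74911243) = 6.2741
Cpu = (142.7 - 134.97)/(3*0.74911243) = 3.4396
Cpl = (134.97 - 114.5)/(3*0.74911243) = 9.1086
Cpk = min(Cpu, Cpl) = 3.4396

3.4396


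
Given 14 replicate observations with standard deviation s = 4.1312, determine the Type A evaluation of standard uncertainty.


u_A = s / sqrt(n)
u_A = 4.1312 / sqrt(14)
u_A = 4.1312 / 3.7416574
u_A = 1.1041

1.1041


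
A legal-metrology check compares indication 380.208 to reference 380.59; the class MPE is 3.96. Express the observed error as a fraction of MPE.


e = indication - reference = 380.208 - 380.59 = -0.3820
|e| = 0.3820
ratio = |e| / MPE = 0.3820 / 3.96
ratio = 0.0965

0.0965


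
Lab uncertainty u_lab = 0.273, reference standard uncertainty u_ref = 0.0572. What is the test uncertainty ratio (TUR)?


TUR = u_lab / u_ref
= 0.273 / 0.0572
= 4.7727

4.7727


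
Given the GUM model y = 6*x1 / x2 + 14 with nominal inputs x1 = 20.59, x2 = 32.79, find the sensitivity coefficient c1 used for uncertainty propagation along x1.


y = 6*x1 / x2 + 14
dy/dx1 = 6/x2
Evaluate at x2 = 32.79: c1 = 6 / 32.79
c1 = 0.1830

0.1830


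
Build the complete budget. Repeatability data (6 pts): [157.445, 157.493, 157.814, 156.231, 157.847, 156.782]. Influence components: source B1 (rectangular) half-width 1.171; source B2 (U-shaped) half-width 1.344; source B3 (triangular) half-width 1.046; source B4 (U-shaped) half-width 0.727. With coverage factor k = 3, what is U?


mean = (157.445 + 157.493 + 157.814 + 156.231 + 157.847 + 156.782) / 6 = 157.2686667
s = sqrt(sum((x - mean)^2)/(n-1)) = 0.6366904
u_A = s / sqrt(n) = 0.6366904 / sqrt(6) = 0.25992777
u_B1 = 1.171 / sqrt(3) = 0.67607717
u_B2 = 1.344 / sqrt(2) = 0.95035151
u_B3 = 1.046 / sqrt(6) = 0.42702771
u_B4 = 0.727 / sqrt(2) = 0.51406663
uc = sqrt(0.25992777^2 + 0.67607717^2 + 0.95035151^2 + 0.42702771^2 + 0.51406663^2) = 1.3690975
U = k * uc = 3 * 1.3690975
U = 4.1073

4.1073
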